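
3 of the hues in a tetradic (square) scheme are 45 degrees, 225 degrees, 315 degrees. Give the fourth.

135°

A square tetradic scheme places four hues every 90°.
The full set through 45° is {45°, 135°, 225°, 315°}.
Given {45°, 225°, 315°}, the missing hue is 135°.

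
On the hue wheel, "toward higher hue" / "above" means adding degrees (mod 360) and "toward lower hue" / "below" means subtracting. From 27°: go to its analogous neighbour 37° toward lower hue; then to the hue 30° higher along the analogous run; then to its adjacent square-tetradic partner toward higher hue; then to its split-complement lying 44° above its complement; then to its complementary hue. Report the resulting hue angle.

154°

−37° (analog 37° ↓): 27 − 37 = -10 → -10 + 360 = 350°
+30° (analog 30° ↑): 350 + 30 = 380 → 380 − 360 = 20°
+90° (square ↑): 20 + 90 = 110°
+224° (split-comp 44° ↑): 110 + 224 = 334°
+180° (complement): 334 + 180 = 514 → 514 − 360 = 154°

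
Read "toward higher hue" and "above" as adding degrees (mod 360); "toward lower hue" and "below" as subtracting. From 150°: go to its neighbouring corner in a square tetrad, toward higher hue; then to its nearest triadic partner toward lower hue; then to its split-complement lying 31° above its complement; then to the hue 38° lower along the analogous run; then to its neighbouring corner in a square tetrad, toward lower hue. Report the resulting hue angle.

203°

+90° (square ↑): 150 + 90 = 240°
−120° (triadic ↓): 240 − 120 = 120°
+211° (split-comp 31° ↑): 120 + 211 = 331°
−38° (analog 38° ↓): 331 − 38 = 293°
−90° (square ↓): 293 − 90 = 203°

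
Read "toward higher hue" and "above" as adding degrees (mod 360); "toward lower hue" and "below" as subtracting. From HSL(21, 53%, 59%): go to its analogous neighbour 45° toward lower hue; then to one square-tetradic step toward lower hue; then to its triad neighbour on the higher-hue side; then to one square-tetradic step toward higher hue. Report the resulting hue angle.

96°

21 − 45 = -24 → -24 + 360 = 336°   (analog 45° ↓)
336 − 90 = 246°   (square ↓)
246 + 120 = 366 → 366 − 360 = 6°   (triadic ↑)
6 + 90 = 96°   (square ↑)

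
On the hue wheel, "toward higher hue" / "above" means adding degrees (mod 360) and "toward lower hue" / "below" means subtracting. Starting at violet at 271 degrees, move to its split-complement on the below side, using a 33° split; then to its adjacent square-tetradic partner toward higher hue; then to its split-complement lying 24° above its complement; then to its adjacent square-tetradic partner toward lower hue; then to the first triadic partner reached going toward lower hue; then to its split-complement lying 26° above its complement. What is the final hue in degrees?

348°

271 + 147 = 418 → 418 − 360 = 58°   (split-comp 33° ↓)
58 + 90 = 148°   (square ↑)
148 + 204 = 352°   (split-comp 24° ↑)
352 − 90 = 262°   (square ↓)
262 − 120 = 142°   (triadic ↓)
142 + 206 = 348°   (split-comp 26° ↑)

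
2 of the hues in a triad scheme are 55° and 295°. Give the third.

175°

A triad places three hues 120° apart.
The full set through 55° is {55°, 175°, 295°}.
Given {55°, 295°}, the missing hue is 175°.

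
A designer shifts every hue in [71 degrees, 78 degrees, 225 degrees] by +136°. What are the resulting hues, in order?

71 + 136 = 207°
78 + 136 = 214°
225 + 136 = 361 → 361 − 360 = 1°

207°, 214°, 1°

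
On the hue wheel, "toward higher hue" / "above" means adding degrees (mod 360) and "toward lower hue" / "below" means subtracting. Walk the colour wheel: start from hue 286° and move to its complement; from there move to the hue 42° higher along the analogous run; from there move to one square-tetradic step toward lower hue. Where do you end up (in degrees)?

58°

+180° (complement): 286 + 180 = 466 → 466 − 360 = 106°
+42° (analog 42° ↑): 106 + 42 = 148°
−90° (square ↓): 148 − 90 = 58°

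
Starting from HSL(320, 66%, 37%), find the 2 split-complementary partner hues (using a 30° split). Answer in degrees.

Split-complementary hues sit 30° either side of the complement.
Complement of 320 deg: 320 + 180 = 500 → 500 − 360 = 140°
140 − 30 = 110°
140 + 30 = 170°

110° and 170°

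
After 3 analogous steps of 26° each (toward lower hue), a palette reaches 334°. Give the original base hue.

3 steps of 26° (toward lower hue) give a net shift of −78°.
Start = end − shift: 334 + 78 = 412 → 412 − 360 = 52°

52°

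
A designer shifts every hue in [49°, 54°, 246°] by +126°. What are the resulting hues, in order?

175°, 180°, 12°

49 + 126 = 175°
54 + 126 = 180°
246 + 126 = 372 → 372 − 360 = 12°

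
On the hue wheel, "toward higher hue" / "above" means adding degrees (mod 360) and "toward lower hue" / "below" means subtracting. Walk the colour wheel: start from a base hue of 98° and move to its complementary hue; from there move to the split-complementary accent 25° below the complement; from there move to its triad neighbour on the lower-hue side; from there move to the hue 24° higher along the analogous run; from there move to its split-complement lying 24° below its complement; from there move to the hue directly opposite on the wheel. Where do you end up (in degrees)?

313°

complement +180°: 98 + 180 = 278°
split-comp 25° ↓ +155°: 278 + 155 = 433 → 433 − 360 = 73°
triadic ↓ −120°: 73 − 120 = -47 → -47 + 360 = 313°
analog 24° ↑ +24°: 313 + 24 = 337°
split-comp 24° ↓ +156°: 337 + 156 = 493 → 493 − 360 = 133°
complement +180°: 133 + 180 = 313°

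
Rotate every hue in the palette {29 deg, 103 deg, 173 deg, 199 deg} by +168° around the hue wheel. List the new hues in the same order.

197°, 271°, 341°, 7°

29 + 168 = 197°
103 + 168 = 271°
173 + 168 = 341°
199 + 168 = 367 → 367 − 360 = 7°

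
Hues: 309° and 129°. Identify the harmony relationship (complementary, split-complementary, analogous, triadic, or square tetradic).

Sort the hues: 129°, 309°.
Successive gaps around the wheel: 180°, 180°.
Two hues 180° apart are complementary.

complementary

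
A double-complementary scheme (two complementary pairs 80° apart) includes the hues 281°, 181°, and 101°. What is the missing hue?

1°

A rectangular tetradic uses two complementary pairs 80° apart: offsets 0°, 80°, 180°, 260°.
Among {101°, 181°, 281°}, 101° and 281° are a 180° pair.
The remaining hue 181° needs its own complement: 181 + 180 = 361 → 361 − 360 = 1°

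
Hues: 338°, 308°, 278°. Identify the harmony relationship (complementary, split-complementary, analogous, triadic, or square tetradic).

analogous

Sort the hues: 278°, 308°, 338°.
Successive gaps around the wheel: 30°, 30°, 300°.
A run of hues at equal small steps (30°) with one large closing gap is an analogous group.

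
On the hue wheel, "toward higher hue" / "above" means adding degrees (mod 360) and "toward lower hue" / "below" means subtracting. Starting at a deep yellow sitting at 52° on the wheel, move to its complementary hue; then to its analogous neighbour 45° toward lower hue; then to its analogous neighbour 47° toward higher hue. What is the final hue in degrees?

234°

+180° (complement): 52 + 180 = 232°
−45° (analog 45° ↓): 232 − 45 = 187°
+47° (analog 47° ↑): 187 + 47 = 234°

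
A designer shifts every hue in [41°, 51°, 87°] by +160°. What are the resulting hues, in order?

41 + 160 = 201°
51 + 160 = 211°
87 + 160 = 247°

201°, 211°, 247°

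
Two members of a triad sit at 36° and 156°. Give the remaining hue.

276°

A triad spaces three hues 120° apart.
The full set is {36°, 156°, 276°}.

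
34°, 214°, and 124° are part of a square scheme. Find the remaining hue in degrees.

304°

A square tetradic scheme places four hues every 90°.
The full set through 34° is {34°, 124°, 214°, 304°}.
Given {34°, 124°, 214°}, the missing hue is 304°.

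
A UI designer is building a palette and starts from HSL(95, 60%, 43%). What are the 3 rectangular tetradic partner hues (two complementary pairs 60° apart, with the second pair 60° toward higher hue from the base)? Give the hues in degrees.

A rectangular tetradic uses two complementary pairs 60° apart: offsets 0°, 60°, 180°, 240°.
95 + 60 = 155°
95 + 180 = 275°
95 + 240 = 335°

155°, 275°, 335°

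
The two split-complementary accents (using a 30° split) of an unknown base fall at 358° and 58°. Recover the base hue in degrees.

The accents sit 30° either side of the complement, so the complement is their short-arc midpoint on the wheel.
Short-arc midpoint of 358° and 58°: 28°.
Base is 180° from the complement: 28 − 180 = -152 → -152 + 360 = 208°

208°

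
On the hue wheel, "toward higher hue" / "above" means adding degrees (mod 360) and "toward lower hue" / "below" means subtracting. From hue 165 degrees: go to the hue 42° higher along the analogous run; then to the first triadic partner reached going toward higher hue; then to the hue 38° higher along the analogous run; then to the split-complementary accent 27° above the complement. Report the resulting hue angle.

212°

165 + 42 = 207°   (analog 42° ↑)
207 + 120 = 327°   (triadic ↑)
327 + 38 = 365 → 365 − 360 = 5°   (analog 38° ↑)
5 + 207 = 212°   (split-comp 27° ↑)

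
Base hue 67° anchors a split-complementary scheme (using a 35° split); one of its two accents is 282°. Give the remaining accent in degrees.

212°

Split-complementary hues sit 35° either side of the complement.
Complement of the base 67°: 67 + 180 = 247°
The given accent 282° is 35° one side of 247°; the other accent sits 35° the other side: 247 − 35 = 212°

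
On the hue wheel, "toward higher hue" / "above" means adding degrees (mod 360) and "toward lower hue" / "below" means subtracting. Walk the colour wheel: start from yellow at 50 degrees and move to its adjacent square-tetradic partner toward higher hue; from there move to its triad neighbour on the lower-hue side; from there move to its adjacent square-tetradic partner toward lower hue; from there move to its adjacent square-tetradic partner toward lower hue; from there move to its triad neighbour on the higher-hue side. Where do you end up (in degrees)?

50 + 90 = 140°   (square ↑)
140 − 120 = 20°   (triadic ↓)
20 − 90 = -70 → -70 + 360 = 290°   (square ↓)
290 − 90 = 200°   (square ↓)
200 + 120 = 320°   (triadic ↑)

320°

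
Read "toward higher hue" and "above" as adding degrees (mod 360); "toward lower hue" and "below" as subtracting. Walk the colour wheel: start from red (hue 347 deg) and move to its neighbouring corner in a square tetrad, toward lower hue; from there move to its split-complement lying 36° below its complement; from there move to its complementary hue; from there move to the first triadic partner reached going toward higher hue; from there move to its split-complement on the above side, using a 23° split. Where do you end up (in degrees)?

−90° (square ↓): 347 − 90 = 257°
+144° (split-comp 36° ↓): 257 + 144 = 401 → 401 − 360 = 41°
+180° (complement): 41 + 180 = 221°
+120° (triadic ↑): 221 + 120 = 341°
+203° (split-comp 23° ↑): 341 + 203 = 544 → 544 − 360 = 184°

184°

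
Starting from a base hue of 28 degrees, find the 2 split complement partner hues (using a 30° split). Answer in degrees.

178° and 238°

Split-complementary hues sit 30° either side of the complement.
Complement of 28 degrees: 28 + 180 = 208°
208 − 30 = 178°
208 + 30 = 238°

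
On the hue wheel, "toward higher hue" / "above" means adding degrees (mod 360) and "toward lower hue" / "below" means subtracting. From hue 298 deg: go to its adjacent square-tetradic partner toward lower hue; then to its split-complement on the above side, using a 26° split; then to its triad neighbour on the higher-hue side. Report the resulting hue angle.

square ↓ −90°: 298 − 90 = 208°
split-comp 26° ↑ +206°: 208 + 206 = 414 → 414 − 360 = 54°
triadic ↑ +120°: 54 + 120 = 174°

174°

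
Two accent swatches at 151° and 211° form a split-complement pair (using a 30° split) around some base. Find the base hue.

The accents sit 30° either side of the complement, so the complement is their short-arc midpoint on the wheel.
Short-arc midpoint of 151° and 211°: 181°.
Base is 180° from the complement: 181 − 180 = 1°

1°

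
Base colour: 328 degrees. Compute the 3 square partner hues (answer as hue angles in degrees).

58°, 148°, and 238°

A square tetradic scheme places four hues every 90°.
328 + 90 = 418 → 418 − 360 = 58°
328 + 180 = 508 → 508 − 360 = 148°
328 + 270 = 598 → 598 − 360 = 238°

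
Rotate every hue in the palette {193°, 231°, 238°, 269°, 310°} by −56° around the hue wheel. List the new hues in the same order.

193 − 56 = 137°
231 − 56 = 175°
238 − 56 = 182°
269 − 56 = 213°
310 − 56 = 254°

137°, 175°, 182°, 213°, 254°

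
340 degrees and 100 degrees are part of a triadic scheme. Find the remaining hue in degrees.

220°

A triad places three hues 120° apart.
The full set through 100° is {100°, 220°, 340°}.
Given {100°, 340°}, the missing hue is 220°.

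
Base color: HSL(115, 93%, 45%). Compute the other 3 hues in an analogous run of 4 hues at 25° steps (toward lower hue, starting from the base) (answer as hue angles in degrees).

90°, 65°, 40°

Analogous hues sit every 25° along the wheel.
115 − 25 = 90°
115 − 50 = 65°
115 − 75 = 40°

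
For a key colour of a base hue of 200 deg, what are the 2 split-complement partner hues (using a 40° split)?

340° and 60°

Split-complementary hues sit 40° either side of the complement.
Complement of 200 deg: 200 + 180 = 380 → 380 − 360 = 20°
20 − 40 = -20 → -20 + 360 = 340°
20 + 40 = 60°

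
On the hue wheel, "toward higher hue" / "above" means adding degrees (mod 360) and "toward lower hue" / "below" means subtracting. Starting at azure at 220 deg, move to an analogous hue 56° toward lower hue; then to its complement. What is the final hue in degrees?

analog 56° ↓ −56°: 220 − 56 = 164°
complement +180°: 164 + 180 = 344°

344°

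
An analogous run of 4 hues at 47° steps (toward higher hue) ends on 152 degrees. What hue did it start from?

3 steps of 47° (toward higher hue) give a net shift of +141°.
Start = end − shift: 152 − 141 = 11°

11°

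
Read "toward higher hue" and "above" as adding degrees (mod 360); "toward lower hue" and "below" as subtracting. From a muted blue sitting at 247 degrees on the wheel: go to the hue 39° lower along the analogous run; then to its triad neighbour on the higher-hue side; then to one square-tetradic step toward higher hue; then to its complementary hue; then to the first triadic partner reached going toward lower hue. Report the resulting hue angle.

247 − 39 = 208°   (analog 39° ↓)
208 + 120 = 328°   (triadic ↑)
328 + 90 = 418 → 418 − 360 = 58°   (square ↑)
58 + 180 = 238°   (complement)
238 − 120 = 118°   (triadic ↓)

118°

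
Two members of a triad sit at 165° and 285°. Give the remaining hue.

45°

A triad spaces three hues 120° apart.
The full set is {45°, 165°, 285°}.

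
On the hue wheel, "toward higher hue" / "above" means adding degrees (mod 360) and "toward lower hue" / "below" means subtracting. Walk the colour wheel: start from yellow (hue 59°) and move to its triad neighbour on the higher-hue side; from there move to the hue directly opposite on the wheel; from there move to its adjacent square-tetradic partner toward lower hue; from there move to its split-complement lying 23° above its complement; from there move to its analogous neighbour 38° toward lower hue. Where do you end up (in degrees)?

74°

59 + 120 = 179°   (triadic ↑)
179 + 180 = 359°   (complement)
359 − 90 = 269°   (square ↓)
269 + 203 = 472 → 472 − 360 = 112°   (split-comp 23° ↑)
112 − 38 = 74°   (analog 38° ↓)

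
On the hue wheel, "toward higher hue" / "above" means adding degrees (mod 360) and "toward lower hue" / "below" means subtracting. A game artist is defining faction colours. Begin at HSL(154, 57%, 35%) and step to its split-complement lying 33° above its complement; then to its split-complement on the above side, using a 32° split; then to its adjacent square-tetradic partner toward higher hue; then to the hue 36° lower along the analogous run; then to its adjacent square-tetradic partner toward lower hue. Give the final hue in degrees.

154 + 213 = 367 → 367 − 360 = 7°   (split-comp 33° ↑)
7 + 212 = 219°   (split-comp 32° ↑)
219 + 90 = 309°   (square ↑)
309 − 36 = 273°   (analog 36° ↓)
273 − 90 = 183°   (square ↓)

183°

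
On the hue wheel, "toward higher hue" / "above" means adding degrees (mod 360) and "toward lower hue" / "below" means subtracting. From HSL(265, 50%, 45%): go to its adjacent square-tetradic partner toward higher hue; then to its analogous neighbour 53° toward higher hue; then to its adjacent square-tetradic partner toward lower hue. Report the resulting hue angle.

318°

square ↑ +90°: 265 + 90 = 355°
analog 53° ↑ +53°: 355 + 53 = 408 → 408 − 360 = 48°
square ↓ −90°: 48 − 90 = -42 → -42 + 360 = 318°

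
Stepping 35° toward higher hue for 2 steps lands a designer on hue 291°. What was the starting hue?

221°

2 steps of 35° (toward higher hue) give a net shift of +70°.
Start = end − shift: 291 − 70 = 221°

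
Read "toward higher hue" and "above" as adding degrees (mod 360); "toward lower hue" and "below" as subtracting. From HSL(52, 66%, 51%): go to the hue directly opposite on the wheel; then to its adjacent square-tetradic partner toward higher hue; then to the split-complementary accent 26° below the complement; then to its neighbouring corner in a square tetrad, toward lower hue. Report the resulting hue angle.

26°

+180° (complement): 52 + 180 = 232°
+90° (square ↑): 232 + 90 = 322°
+154° (split-comp 26° ↓): 322 + 154 = 476 → 476 − 360 = 116°
−90° (square ↓): 116 − 90 = 26°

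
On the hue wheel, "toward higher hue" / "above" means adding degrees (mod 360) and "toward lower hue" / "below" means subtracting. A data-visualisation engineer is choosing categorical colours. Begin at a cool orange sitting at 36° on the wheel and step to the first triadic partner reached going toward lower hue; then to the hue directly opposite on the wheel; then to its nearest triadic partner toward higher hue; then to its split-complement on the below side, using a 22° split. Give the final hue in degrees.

14°

−120° (triadic ↓): 36 − 120 = -84 → -84 + 360 = 276°
+180° (complement): 276 + 180 = 456 → 456 − 360 = 96°
+120° (triadic ↑): 96 + 120 = 216°
+158° (split-comp 22° ↓): 216 + 158 = 374 → 374 − 360 = 14°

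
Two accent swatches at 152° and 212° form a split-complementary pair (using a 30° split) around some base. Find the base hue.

2°

The accents sit 30° either side of the complement, so the complement is their short-arc midpoint on the wheel.
Short-arc midpoint of 152° and 212°: 182°.
Base is 180° from the complement: 182 − 180 = 2°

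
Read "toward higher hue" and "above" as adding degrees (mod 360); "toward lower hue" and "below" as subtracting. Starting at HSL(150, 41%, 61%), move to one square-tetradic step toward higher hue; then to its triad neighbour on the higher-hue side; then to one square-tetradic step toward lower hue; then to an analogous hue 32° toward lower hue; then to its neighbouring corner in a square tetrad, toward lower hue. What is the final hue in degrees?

+90° (square ↑): 150 + 90 = 240°
+120° (triadic ↑): 240 + 120 = 360 → 360 − 360 = 0°
−90° (square ↓): 0 − 90 = -90 → -90 + 360 = 270°
−32° (analog 32° ↓): 270 − 32 = 238°
−90° (square ↓): 238 − 90 = 148°

148°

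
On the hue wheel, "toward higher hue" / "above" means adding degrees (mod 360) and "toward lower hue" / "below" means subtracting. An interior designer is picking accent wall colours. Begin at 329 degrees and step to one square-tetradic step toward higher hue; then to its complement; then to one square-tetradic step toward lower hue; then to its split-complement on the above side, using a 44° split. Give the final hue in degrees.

13°

+90° (square ↑): 329 + 90 = 419 → 419 − 360 = 59°
+180° (complement): 59 + 180 = 239°
−90° (square ↓): 239 − 90 = 149°
+224° (split-comp 44° ↑): 149 + 224 = 373 → 373 − 360 = 13°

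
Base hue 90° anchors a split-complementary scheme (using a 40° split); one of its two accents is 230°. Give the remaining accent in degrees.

Split-complementary hues sit 40° either side of the complement.
Complement of the base 90°: 90 + 180 = 270°
The given accent 230° is 40° one side of 270°; the other accent sits 40° the other side: 270 + 40 = 310°

310°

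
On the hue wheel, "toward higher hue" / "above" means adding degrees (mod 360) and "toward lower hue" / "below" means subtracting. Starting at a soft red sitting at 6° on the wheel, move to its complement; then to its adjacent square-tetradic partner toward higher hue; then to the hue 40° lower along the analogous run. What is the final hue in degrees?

complement +180°: 6 + 180 = 186°
square ↑ +90°: 186 + 90 = 276°
analog 40° ↓ −40°: 276 − 40 = 236°

236°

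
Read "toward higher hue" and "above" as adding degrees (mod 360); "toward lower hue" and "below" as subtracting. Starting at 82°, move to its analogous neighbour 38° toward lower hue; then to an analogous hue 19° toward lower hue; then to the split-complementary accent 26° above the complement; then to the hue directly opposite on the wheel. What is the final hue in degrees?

82 − 38 = 44°   (analog 38° ↓)
44 − 19 = 25°   (analog 19° ↓)
25 + 206 = 231°   (split-comp 26° ↑)
231 + 180 = 411 → 411 − 360 = 51°   (complement)

51°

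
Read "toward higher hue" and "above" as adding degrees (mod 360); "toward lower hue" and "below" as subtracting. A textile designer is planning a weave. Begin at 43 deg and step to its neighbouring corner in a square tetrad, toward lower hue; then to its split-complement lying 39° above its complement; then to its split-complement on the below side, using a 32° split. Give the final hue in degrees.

320°

43 − 90 = -47 → -47 + 360 = 313°   (square ↓)
313 + 219 = 532 → 532 − 360 = 172°   (split-comp 39° ↑)
172 + 148 = 320°   (split-comp 32° ↓)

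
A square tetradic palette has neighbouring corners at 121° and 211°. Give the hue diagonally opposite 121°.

A square tetradic scheme places four hues 90° apart; opposite corners are 180° apart.
121 + 180 = 301°

301°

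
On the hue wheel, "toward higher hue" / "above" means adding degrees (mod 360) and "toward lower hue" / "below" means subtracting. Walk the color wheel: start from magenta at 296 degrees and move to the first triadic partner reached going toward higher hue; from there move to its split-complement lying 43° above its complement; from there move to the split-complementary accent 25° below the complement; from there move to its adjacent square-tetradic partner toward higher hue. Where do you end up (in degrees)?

296 + 120 = 416 → 416 − 360 = 56°   (triadic ↑)
56 + 223 = 279°   (split-comp 43° ↑)
279 + 155 = 434 → 434 − 360 = 74°   (split-comp 25° ↓)
74 + 90 = 164°   (square ↑)

164°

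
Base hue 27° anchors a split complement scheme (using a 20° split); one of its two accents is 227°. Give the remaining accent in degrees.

Split-complementary hues sit 20° either side of the complement.
Complement of the base 27°: 27 + 180 = 207°
The given accent 227° is 20° one side of 207°; the other accent sits 20° the other side: 207 − 20 = 187°

187°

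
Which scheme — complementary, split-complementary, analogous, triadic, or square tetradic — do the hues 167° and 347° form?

Sort the hues: 167°, 347°.
Successive gaps around the wheel: 180°, 180°.
Two hues 180° apart are complementary.

complementary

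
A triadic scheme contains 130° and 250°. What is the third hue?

A triad spaces three hues 120° apart.
The full set is {10°, 130°, 250°}.

10°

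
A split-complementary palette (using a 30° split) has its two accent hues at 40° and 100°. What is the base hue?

The accents sit 30° either side of the complement, so the complement is their short-arc midpoint on the wheel.
Short-arc midpoint of 40° and 100°: 70°.
Base is 180° from the complement: 70 − 180 = -110 → -110 + 360 = 250°

250°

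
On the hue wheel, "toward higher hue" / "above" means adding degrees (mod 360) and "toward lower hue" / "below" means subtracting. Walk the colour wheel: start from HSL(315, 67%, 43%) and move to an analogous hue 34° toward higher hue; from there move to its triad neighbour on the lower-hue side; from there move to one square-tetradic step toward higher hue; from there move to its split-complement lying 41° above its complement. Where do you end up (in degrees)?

analog 34° ↑ +34°: 315 + 34 = 349°
triadic ↓ −120°: 349 − 120 = 229°
square ↑ +90°: 229 + 90 = 319°
split-comp 41° ↑ +221°: 319 + 221 = 540 → 540 − 360 = 180°

180°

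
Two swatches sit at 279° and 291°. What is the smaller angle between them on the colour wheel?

12°

|279 − 291| = 12.
12 ≤ 180, so the shorter arc is 12°.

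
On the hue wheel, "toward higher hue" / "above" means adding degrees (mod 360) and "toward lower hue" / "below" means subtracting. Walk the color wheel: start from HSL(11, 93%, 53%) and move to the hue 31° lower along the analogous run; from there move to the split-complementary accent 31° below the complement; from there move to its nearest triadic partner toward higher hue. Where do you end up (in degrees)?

249°

11 − 31 = -20 → -20 + 360 = 340°   (analog 31° ↓)
340 + 149 = 489 → 489 − 360 = 129°   (split-comp 31° ↓)
129 + 120 = 249°   (triadic ↑)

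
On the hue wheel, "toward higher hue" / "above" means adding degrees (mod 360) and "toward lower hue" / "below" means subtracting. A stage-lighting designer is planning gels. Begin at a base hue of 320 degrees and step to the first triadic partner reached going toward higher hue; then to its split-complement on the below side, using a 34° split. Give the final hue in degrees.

320 + 120 = 440 → 440 − 360 = 80°   (triadic ↑)
80 + 146 = 226°   (split-comp 34° ↓)

226°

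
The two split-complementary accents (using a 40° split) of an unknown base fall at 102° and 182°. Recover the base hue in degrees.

322°

The accents sit 40° either side of the complement, so the complement is their short-arc midpoint on the wheel.
Short-arc midpoint of 102° and 182°: 142°.
Base is 180° from the complement: 142 − 180 = -38 → -38 + 360 = 322°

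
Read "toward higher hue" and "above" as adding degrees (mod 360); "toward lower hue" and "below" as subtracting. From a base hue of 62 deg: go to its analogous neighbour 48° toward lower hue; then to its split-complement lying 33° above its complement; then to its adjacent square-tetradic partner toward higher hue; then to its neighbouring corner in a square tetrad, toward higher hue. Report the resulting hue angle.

−48° (analog 48° ↓): 62 − 48 = 14°
+213° (split-comp 33° ↑): 14 + 213 = 227°
+90° (square ↑): 227 + 90 = 317°
+90° (square ↑): 317 + 90 = 407 → 407 − 360 = 47°

47°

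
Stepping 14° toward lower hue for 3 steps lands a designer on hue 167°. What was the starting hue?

209°

3 steps of 14° (toward lower hue) give a net shift of −42°.
Start = end − shift: 167 + 42 = 209°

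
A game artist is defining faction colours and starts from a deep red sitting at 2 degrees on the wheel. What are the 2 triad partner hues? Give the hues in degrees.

122° and 242°

A triad places three hues 120° apart.
2 + 120 = 122°
2 + 240 = 242°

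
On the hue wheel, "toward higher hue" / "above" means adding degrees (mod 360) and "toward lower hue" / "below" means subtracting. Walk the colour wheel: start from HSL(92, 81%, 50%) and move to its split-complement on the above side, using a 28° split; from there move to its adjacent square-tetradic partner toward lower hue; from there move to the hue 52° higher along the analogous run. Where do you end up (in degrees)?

262°

92 + 208 = 300°   (split-comp 28° ↑)
300 − 90 = 210°   (square ↓)
210 + 52 = 262°   (analog 52° ↑)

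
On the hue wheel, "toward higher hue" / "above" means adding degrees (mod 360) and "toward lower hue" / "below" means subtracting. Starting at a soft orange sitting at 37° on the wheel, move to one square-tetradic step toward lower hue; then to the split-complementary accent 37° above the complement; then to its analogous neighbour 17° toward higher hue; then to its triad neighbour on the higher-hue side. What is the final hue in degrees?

square ↓ −90°: 37 − 90 = -53 → -53 + 360 = 307°
split-comp 37° ↑ +217°: 307 + 217 = 524 → 524 − 360 = 164°
analog 17° ↑ +17°: 164 + 17 = 181°
triadic ↑ +120°: 181 + 120 = 301°

301°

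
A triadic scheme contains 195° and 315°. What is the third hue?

A triad spaces three hues 120° apart.
The full set is {75°, 195°, 315°}.

75°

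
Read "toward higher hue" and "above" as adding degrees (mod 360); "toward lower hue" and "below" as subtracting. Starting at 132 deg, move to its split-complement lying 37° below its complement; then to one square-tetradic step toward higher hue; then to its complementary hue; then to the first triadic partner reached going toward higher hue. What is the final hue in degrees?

305°

split-comp 37° ↓ +143°: 132 + 143 = 275°
square ↑ +90°: 275 + 90 = 365 → 365 − 360 = 5°
complement +180°: 5 + 180 = 185°
triadic ↑ +120°: 185 + 120 = 305°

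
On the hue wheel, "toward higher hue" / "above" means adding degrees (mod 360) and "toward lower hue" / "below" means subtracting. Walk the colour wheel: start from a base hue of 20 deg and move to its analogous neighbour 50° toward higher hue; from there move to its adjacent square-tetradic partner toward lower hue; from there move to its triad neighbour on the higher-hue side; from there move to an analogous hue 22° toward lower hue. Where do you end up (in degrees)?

78°

+50° (analog 50° ↑): 20 + 50 = 70°
−90° (square ↓): 70 − 90 = -20 → -20 + 360 = 340°
+120° (triadic ↑): 340 + 120 = 460 → 460 − 360 = 100°
−22° (analog 22° ↓): 100 − 22 = 78°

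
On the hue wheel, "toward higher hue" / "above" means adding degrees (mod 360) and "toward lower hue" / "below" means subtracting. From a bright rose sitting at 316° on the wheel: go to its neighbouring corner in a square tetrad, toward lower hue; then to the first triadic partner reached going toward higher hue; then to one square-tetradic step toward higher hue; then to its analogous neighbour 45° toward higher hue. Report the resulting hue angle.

−90° (square ↓): 316 − 90 = 226°
+120° (triadic ↑): 226 + 120 = 346°
+90° (square ↑): 346 + 90 = 436 → 436 − 360 = 76°
+45° (analog 45° ↑): 76 + 45 = 121°

121°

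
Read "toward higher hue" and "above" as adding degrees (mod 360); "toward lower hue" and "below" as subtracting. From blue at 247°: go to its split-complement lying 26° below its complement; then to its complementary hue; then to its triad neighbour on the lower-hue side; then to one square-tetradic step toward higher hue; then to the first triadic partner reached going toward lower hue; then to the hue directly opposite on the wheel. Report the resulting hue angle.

+154° (split-comp 26° ↓): 247 + 154 = 401 → 401 − 360 = 41°
+180° (complement): 41 + 180 = 221°
−120° (triadic ↓): 221 − 120 = 101°
+90° (square ↑): 101 + 90 = 191°
−120° (triadic ↓): 191 − 120 = 71°
+180° (complement): 71 + 180 = 251°

251°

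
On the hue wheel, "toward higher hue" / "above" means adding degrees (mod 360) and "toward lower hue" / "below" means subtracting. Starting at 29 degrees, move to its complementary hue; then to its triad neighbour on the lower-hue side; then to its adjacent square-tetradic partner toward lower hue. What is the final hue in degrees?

359°

+180° (complement): 29 + 180 = 209°
−120° (triadic ↓): 209 − 120 = 89°
−90° (square ↓): 89 − 90 = -1 → -1 + 360 = 359°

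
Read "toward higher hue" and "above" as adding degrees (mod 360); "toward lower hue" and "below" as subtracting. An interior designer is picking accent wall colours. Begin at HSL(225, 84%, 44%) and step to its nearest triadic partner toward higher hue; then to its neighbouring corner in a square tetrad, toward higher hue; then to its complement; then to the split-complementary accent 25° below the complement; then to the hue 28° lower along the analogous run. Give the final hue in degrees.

+120° (triadic ↑): 225 + 120 = 345°
+90° (square ↑): 345 + 90 = 435 → 435 − 360 = 75°
+180° (complement): 75 + 180 = 255°
+155° (split-comp 25° ↓): 255 + 155 = 410 → 410 − 360 = 50°
−28° (analog 28° ↓): 50 − 28 = 22°

22°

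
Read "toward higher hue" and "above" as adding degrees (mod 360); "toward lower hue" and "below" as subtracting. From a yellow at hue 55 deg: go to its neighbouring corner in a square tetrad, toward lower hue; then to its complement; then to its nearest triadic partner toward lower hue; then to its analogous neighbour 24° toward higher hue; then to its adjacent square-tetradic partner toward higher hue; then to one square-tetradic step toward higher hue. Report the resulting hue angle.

square ↓ −90°: 55 − 90 = -35 → -35 + 360 = 325°
complement +180°: 325 + 180 = 505 → 505 − 360 = 145°
triadic ↓ −120°: 145 − 120 = 25°
analog 24° ↑ +24°: 25 + 24 = 49°
square ↑ +90°: 49 + 90 = 139°
square ↑ +90°: 139 + 90 = 229°

229°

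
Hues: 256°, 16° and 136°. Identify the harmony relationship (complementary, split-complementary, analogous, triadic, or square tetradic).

triadic

Sort the hues: 16°, 136°, 256°.
Successive gaps around the wheel: 120°, 120°, 120°.
Three hues equally spaced 120° apart form a triad.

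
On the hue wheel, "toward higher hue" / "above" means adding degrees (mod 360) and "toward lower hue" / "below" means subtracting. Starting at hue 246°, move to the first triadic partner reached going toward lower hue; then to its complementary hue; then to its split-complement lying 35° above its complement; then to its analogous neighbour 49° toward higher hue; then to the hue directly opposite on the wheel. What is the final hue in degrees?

30°

246 − 120 = 126°   (triadic ↓)
126 + 180 = 306°   (complement)
306 + 215 = 521 → 521 − 360 = 161°   (split-comp 35° ↑)
161 + 49 = 210°   (analog 49° ↑)
210 + 180 = 390 → 390 − 360 = 30°   (complement)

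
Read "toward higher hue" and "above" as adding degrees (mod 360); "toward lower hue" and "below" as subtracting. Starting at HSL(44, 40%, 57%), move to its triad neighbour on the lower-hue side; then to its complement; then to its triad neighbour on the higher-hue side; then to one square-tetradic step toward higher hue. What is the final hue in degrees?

314°

−120° (triadic ↓): 44 − 120 = -76 → -76 + 360 = 284°
+180° (complement): 284 + 180 = 464 → 464 − 360 = 104°
+120° (triadic ↑): 104 + 120 = 224°
+90° (square ↑): 224 + 90 = 314°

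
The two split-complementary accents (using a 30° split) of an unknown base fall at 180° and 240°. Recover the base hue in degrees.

The accents sit 30° either side of the complement, so the complement is their short-arc midpoint on the wheel.
Short-arc midpoint of 180° and 240°: 210°.
Base is 180° from the complement: 210 − 180 = 30°

30°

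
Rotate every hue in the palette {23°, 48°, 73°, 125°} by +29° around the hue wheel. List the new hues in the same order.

52°, 77°, 102°, 154°

23 + 29 = 52°
48 + 29 = 77°
73 + 29 = 102°
125 + 29 = 154°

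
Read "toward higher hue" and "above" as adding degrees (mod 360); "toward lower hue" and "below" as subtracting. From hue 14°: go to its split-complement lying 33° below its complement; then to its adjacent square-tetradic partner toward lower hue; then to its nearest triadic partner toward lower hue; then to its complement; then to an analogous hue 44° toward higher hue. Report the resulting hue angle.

175°

14 + 147 = 161°   (split-comp 33° ↓)
161 − 90 = 71°   (square ↓)
71 − 120 = -49 → -49 + 360 = 311°   (triadic ↓)
311 + 180 = 491 → 491 − 360 = 131°   (complement)
131 + 44 = 175°   (analog 44° ↑)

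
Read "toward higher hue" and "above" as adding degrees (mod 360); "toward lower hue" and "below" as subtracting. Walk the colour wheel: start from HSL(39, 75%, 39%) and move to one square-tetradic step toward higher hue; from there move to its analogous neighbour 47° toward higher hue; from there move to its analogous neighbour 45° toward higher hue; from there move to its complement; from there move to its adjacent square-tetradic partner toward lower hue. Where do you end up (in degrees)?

square ↑ +90°: 39 + 90 = 129°
analog 47° ↑ +47°: 129 + 47 = 176°
analog 45° ↑ +45°: 176 + 45 = 221°
complement +180°: 221 + 180 = 401 → 401 − 360 = 41°
square ↓ −90°: 41 − 90 = -49 → -49 + 360 = 311°

311°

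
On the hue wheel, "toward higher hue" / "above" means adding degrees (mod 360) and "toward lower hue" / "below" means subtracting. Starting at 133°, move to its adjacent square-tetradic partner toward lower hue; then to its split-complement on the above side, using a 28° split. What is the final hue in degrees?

251°

square ↓ −90°: 133 − 90 = 43°
split-comp 28° ↑ +208°: 43 + 208 = 251°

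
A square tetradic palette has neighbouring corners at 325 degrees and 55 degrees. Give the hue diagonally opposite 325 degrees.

145°

A square tetradic scheme places four hues 90° apart; opposite corners are 180° apart.
325 + 180 = 505 → 505 − 360 = 145°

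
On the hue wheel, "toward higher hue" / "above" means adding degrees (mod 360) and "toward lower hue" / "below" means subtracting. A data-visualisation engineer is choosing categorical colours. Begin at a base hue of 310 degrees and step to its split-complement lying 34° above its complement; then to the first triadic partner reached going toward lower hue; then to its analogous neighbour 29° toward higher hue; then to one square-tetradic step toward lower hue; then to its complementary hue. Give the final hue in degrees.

163°

+214° (split-comp 34° ↑): 310 + 214 = 524 → 524 − 360 = 164°
−120° (triadic ↓): 164 − 120 = 44°
+29° (analog 29° ↑): 44 + 29 = 73°
−90° (square ↓): 73 − 90 = -17 → -17 + 360 = 343°
+180° (complement): 343 + 180 = 523 → 523 − 360 = 163°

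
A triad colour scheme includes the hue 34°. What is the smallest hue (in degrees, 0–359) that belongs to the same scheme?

A triad places three hues 120° apart.
The full set through 34° is {34°, 154°, 274°}.

34°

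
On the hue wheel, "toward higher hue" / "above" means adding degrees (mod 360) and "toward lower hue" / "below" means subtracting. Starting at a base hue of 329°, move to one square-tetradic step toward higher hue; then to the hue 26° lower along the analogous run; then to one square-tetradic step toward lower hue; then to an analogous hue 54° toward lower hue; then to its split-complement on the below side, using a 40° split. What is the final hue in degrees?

29°

329 + 90 = 419 → 419 − 360 = 59°   (square ↑)
59 − 26 = 33°   (analog 26° ↓)
33 − 90 = -57 → -57 + 360 = 303°   (square ↓)
303 − 54 = 249°   (analog 54° ↓)
249 + 140 = 389 → 389 − 360 = 29°   (split-comp 40° ↓)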